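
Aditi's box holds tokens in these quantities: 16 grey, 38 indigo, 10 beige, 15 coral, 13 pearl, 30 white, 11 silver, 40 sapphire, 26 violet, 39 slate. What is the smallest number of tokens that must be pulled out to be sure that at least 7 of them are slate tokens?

In the worst case for collecting slate tokens, every non-slate token comes out first.
There are 16 + 38 + 10 + 15 + 13 + 30 + 11 + 40 + 26 = 199 non-slate tokens altogether.
After those, each further token must be slate, so 199 + 7 = 206 draws guarantee 7 slate tokens.

206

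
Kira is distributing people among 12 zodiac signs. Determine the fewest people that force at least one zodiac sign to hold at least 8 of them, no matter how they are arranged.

85

With 84 people one could put exactly 7 in each of the 12 zodiac signs, and no zodiac sign would reach 8.
Pigeonhole: one more person must land in a zodiac sign that already has 7, giving it 8.
So 12 × 7 + 1 = 85 people are required.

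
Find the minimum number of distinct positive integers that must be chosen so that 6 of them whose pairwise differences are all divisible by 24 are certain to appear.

Integers whose pairwise differences are multiples of 24 are exactly those sharing a remainder mod 24. Pigeonhole: the 24 residue classes mod 24 are the pigeonholes.
With 120 integers one could put 5 in each residue class and have no class reach 6.
The 121st integer pushes some class to 6, so 24·5 + 1 = 121.

121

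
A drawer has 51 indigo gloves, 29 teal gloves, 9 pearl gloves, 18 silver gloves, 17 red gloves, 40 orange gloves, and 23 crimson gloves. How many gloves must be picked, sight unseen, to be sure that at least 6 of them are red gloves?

In the worst case for collecting red gloves, every non-red glove comes out first.
There are 51 + 29 + 9 + 18 + 40 + 23 = 170 non-red gloves altogether.
After those, each further glove must be red, so 170 + 6 = 176 draws guarantee 6 red gloves.

176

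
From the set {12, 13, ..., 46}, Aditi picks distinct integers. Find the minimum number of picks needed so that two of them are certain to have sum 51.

A set avoiding the sum 51 can contain at most one of each pair {x, 51−x}, plus the 7 elements whose complement lies outside the range.
The integers 26, …, 46 (21 of them) are such a set: any two sum to at least 26+27 = 53 > 51.
By the pigeonhole principle, any 22nd integer completes one of the 14 pairs, so 22 choices force a sum of 51.

22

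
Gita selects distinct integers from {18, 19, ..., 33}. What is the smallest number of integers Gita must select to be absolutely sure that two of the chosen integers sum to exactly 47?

11

A set avoiding the sum 47 can contain at most one of each pair {x, 47−x}, plus the 4 elements whose complement lies outside the range.
The integers 24, …, 33 (10 of them) are such a set: any two sum to at least 24+25 = 49 > 47.
By pigeonhole, any 11th integer completes one of the 6 pairs, so 11 choices force a sum of 47.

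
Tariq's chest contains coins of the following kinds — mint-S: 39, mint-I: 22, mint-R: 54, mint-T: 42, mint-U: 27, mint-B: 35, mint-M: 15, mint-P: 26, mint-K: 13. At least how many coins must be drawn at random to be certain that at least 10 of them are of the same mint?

By the pigeonhole principle, the 9 mints are the holes; the coins drawn are the pigeons.
To avoid 10 of any one mint, the worst case takes at most 9 of each mint.
That gives 9 + 9 + 9 + 9 + 9 + 9 + 9 + 9 + 9 = 81 coins with no mint reaching 10.
The next coin forces some mint to 10, so 81 + 1 = 82.

82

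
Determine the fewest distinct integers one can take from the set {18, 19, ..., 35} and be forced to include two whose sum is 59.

13

Two chosen integers sum to 59 exactly when both halves of some pair {x, 59−x} with 24 ≤ x ≤ 59−x ≤ 35 are chosen — 6 such pairs.
The remaining 6 elements (those with no distinct partner in range) can never complete a 59-sum, so the worst case takes all of them and one from each pair: 6 + 6 = 12.
By the pigeonhole principle, the 13th integer has to be the second member of some pair, so 12 + 1 = 13.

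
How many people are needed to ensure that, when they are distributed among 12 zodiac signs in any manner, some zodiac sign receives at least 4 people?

With 36 people one could put exactly 3 in each of the 12 zodiac signs, and no zodiac sign would reach 4.
By pigeonhole, one more person must land in a zodiac sign that already has 3, giving it 4.
So 12 × 3 + 1 = 37 people are required.

37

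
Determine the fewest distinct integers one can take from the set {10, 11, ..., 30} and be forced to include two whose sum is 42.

A set avoiding the sum 42 can contain at most one of each pair {x, 42−x}, plus the 3 elements whose complement lies outside the range or equal to its own complement.
The integers 10, …, 21 (12 of them) are such a set: any two sum to at least 10+11 = 21 and at most 20+21 = 41 < 42.
Any 13th integer completes one of the 9 pairs, so 13 choices force a sum of 42.

13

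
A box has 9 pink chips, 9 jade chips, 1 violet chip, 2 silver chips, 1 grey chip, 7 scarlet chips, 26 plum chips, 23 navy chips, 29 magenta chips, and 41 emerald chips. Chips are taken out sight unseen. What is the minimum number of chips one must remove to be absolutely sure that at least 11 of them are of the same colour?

An adversary could hand out at most 10 chips per colour (6 colours run out sooner): 9 + 9 + 1 + 2 + 1 + 7 + 10 + 10 + 10 + 10 = 69 chips and still no colour has 11.
One more chip lands in a colour already at 10, so 70 draws are enough and 69 are not.

70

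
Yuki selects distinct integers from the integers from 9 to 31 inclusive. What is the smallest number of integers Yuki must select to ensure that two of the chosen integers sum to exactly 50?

18

A set avoiding the sum 50 can contain at most one of each pair {x, 50−x}, plus the 11 elements whose complement lies outside the range or equal to its own complement.
The integers 9, …, 25 (17 of them) are such a set: any two sum to at least 9+10 = 19 and at most 24+25 = 49 < 50.
Pigeonhole: any 18th integer completes one of the 6 pairs, so 18 choices force a sum of 50.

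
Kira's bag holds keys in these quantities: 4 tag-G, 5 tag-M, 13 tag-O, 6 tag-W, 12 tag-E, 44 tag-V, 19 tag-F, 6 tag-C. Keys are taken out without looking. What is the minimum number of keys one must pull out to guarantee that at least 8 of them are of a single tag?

50

Pigeonhole: the 8 tags are the holes; the keys drawn are the pigeons.
To avoid 8 of any one tag, the worst case takes at most 7 of each tag, or every key of a tag that has fewer than 7.
That gives 4 + 5 + 7 + 6 + 7 + 7 + 7 + 6 = 49 keys with no tag reaching 8.
The next key forces some tag to 8, so 49 + 1 = 50.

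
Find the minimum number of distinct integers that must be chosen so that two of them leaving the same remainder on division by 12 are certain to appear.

13

By the pigeonhole principle, the 12 residue classes mod 12 are the pigeonholes.
With 12 integers one could put 1 in each residue class and have no class reach 2.
The 13th integer pushes some class to 2, so 12·1 + 1 = 13.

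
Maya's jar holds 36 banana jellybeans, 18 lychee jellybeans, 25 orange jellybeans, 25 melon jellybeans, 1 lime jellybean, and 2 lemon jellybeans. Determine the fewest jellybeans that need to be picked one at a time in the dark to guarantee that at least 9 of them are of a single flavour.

An adversary could hand out at most 8 jellybeans per flavour (lime, lemon run out sooner): 8 + 8 + 8 + 8 + 1 + 2 = 35 jellybeans and still no flavour has 9.
By the pigeonhole principle, one more jellybean lands in a flavour already at 8, so 36 draws are enough and 35 are not.

36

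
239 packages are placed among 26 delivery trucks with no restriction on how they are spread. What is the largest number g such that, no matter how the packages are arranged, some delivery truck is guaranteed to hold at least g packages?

Pigeonhole: the 26 delivery trucks are the holes and the 239 packages are the pigeons.
If every delivery truck held at most 9 packages, the total would be at most 26 × 9 = 234, which is less than 239.
So some delivery truck holds at least ⌈239/26⌉ = 10 packages.

10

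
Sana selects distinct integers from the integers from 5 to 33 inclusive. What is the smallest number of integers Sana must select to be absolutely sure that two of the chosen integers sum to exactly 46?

Two chosen integers sum to 46 exactly when both halves of some pair {x, 46−x} with 13 ≤ x ≤ 46−x ≤ 33 are chosen — 10 such pairs.
The remaining 9 elements (those with no distinct partner in range) can never complete a 46-sum, so the worst case takes all of them and one from each pair: 9 + 10 = 19.
The 20th integer has to be the second member of some pair, so 19 + 1 = 20.

20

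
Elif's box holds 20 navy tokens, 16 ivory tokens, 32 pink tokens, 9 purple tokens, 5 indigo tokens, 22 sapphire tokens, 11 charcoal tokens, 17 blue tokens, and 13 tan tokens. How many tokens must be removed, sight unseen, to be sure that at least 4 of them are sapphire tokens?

In the worst case for collecting sapphire tokens, every non-sapphire token comes out first.
There are 20 + 16 + 32 + 9 + 5 + 11 + 17 + 13 = 123 non-sapphire tokens altogether.
After those, each further token must be sapphire, so 123 + 4 = 127 draws guarantee 4 sapphire tokens.

127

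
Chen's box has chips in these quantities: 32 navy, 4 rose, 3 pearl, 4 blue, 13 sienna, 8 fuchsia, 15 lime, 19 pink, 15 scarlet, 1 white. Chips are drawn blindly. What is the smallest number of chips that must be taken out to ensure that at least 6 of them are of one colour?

An adversary could hand out at most 5 chips per colour (4 colours run out sooner): 5 + 4 + 3 + 4 + 5 + 5 + 5 + 5 + 5 + 1 = 42 chips and still no colour has 6.
One more chip lands in a colour already at 5, so 43 draws are enough and 42 are not.

43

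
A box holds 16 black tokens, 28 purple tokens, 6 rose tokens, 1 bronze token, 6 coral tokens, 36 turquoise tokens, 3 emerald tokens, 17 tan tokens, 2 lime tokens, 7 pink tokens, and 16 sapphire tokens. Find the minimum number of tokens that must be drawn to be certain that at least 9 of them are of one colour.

66

An adversary could hand out at most 8 tokens per colour (6 colours run out sooner): 8 + 8 + 6 + 1 + 6 + 8 + 3 + 8 + 2 + 7 + 8 = 65 tokens and still no colour has 9.
One more token lands in a colour already at 8, so 66 draws are enough and 65 are not.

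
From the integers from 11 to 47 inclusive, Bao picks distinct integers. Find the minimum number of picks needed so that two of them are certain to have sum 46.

A set avoiding the sum 46 can contain at most one of each pair {x, 46−x}, plus the 13 elements whose complement lies outside the range or equal to its own complement.
The integers 23, …, 47 (25 of them) are such a set: any two sum to at least 23+24 = 47 > 46.
Any 26th integer completes one of the 12 pairs, so 26 choices force a sum of 46.

26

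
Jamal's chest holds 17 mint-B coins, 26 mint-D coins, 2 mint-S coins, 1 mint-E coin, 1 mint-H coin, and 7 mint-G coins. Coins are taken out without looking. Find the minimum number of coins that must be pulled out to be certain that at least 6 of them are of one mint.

20

By the pigeonhole principle, the 6 mints are the holes; the coins drawn are the pigeons.
To avoid 6 of any one mint, the worst case takes at most 5 of each mint, or every coin of a mint that has fewer than 5.
That gives 5 + 5 + 2 + 1 + 1 + 5 = 19 coins with no mint reaching 6.
The next coin forces some mint to 6, so 19 + 1 = 20.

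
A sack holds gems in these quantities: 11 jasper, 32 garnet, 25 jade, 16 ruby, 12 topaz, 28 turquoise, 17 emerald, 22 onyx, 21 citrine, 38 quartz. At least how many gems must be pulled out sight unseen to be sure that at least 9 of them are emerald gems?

In the worst case for collecting emerald gems, every non-emerald gem comes out first.
There are 11 + 32 + 25 + 16 + 12 + 28 + 22 + 21 + 38 = 205 non-emerald gems altogether.
After those, each further gem must be emerald, so 205 + 9 = 214 draws guarantee 9 emerald gems.

214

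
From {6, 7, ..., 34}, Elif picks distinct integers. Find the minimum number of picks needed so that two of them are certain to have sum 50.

A set avoiding the sum 50 can contain at most one of each pair {x, 50−x}, plus the 11 elements whose complement lies outside the range or equal to its own complement.
The integers 6, …, 25 (20 of them) are such a set: any two sum to at least 6+7 = 13 and at most 24+25 = 49 < 50.
By the pigeonhole principle, any 21st integer completes one of the 9 pairs, so 21 choices force a sum of 50.

21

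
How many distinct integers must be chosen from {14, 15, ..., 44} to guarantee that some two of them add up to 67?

Two chosen integers sum to 67 exactly when both halves of some pair {x, 67−x} with 23 ≤ x ≤ 67−x ≤ 44 are chosen — 11 such pairs.
The remaining 9 elements (those with no distinct partner in range) can never complete a 67-sum, so the worst case takes all of them and one from each pair: 9 + 11 = 20.
By the pigeonhole principle, the 21st integer has to be the second member of some pair, so 20 + 1 = 21.

21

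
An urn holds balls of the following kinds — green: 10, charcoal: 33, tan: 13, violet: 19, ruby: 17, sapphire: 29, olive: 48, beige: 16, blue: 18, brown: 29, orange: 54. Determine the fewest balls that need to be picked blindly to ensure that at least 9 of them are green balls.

285

In the worst case for collecting green balls, every non-green ball comes out first.
There are 33 + 13 + 19 + 17 + 29 + 48 + 16 + 18 + 29 + 54 = 276 non-green balls altogether.
After those, each further ball must be green, so 276 + 9 = 285 draws guarantee 9 green balls.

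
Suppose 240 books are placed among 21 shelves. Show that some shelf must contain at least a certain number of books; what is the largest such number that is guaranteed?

The 21 shelves are the holes and the 240 books are the pigeons.
If every shelf held at most 11 books, the total would be at most 21 × 11 = 231, which is less than 240.
So some shelf holds at least ⌈240/21⌉ = 12 books.

12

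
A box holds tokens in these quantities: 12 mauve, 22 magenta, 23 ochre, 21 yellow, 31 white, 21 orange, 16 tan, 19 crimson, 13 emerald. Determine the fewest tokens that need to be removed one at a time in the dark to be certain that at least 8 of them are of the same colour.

An adversary could hand out at most 7 tokens per colour: 7 + 7 + 7 + 7 + 7 + 7 + 7 + 7 + 7 = 63 tokens and still no colour has 8.
One more token lands in a colour already at 7, so 64 draws are enough and 63 are not.

64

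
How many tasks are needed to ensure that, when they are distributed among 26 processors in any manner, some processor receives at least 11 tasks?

261

With 260 tasks one could put exactly 10 in each of the 26 processors, and no processor would reach 11.
Pigeonhole: one more task must land in a processor that already has 10, giving it 11.
So 26 × 10 + 1 = 261 tasks are required.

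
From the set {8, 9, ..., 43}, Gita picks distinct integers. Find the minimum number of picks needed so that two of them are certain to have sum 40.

A set avoiding the sum 40 can contain at most one of each pair {x, 40−x}, plus the 12 elements whose complement lies outside the range or equal to its own complement.
The integers 20, …, 43 (24 of them) are such a set: any two sum to at least 20+21 = 41 > 40.
Pigeonhole: any 25th integer completes one of the 12 pairs, so 25 choices force a sum of 40.

25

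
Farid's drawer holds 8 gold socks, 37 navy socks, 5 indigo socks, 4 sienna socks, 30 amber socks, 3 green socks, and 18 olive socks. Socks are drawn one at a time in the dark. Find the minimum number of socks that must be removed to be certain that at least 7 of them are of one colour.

37

Put each drawn sock into a box by colour. The largest draw with every box below 7 takes min(count, 6) from each colour; colours with fewer than 6 contribute all they have.
Σ min(cᵢ, 6) = 6 + 6 + 5 + 4 + 6 + 3 + 6 = 36.
Draw number 36 + 1 = 37 must push one box to 7.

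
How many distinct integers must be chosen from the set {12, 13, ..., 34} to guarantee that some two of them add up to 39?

Group the elements by complementary pair {x, 39−x}: {12,27}, {13,26}, {14,25}, …, giving 8 two-element pairs and 7 integers whose partner 39−x falls outside [12,34].
Treating each of those 15 groups as a pigeonhole, one can pick one integer per group — 15 integers — with no two summing to 39.
The 16th integer lands in an occupied pair, forcing a sum of 39.

16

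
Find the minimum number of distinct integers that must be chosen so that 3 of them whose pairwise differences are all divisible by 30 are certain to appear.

61

Integers whose pairwise differences are multiples of 30 are exactly those sharing a remainder mod 30. The 30 residue classes mod 30 are the pigeonholes.
With 60 integers one could put 2 in each residue class and have no class reach 3.
The 61st integer pushes some class to 3, so 30·2 + 1 = 61.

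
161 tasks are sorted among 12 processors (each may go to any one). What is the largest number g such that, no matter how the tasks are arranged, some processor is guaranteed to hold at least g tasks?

14

By the pigeonhole principle, the 12 processors are the holes and the 161 tasks are the pigeons.
If every processor held at most 13 tasks, the total would be at most 12 × 13 = 156, which is less than 161.
So some processor holds at least ⌈161/12⌉ = 14 tasks.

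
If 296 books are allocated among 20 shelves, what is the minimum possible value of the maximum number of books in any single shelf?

The 20 shelves are the holes and the 296 books are the pigeons.
If every shelf held at most 14 books, the total would be at most 20 × 14 = 280, which is less than 296.
So some shelf holds at least ⌈296/20⌉ = 15 books.

15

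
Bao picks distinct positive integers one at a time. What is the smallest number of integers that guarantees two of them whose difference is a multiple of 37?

Integers whose pairwise differences are multiples of 37 are exactly those sharing a remainder mod 37. The 37 residue classes mod 37 are the pigeonholes.
With 37 integers one could put 1 in each residue class and have no class reach 2.
The 38th integer pushes some class to 2, so 37·1 + 1 = 38.

38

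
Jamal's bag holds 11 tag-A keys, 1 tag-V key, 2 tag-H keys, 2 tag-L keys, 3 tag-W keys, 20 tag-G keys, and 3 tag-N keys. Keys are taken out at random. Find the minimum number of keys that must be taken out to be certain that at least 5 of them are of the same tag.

Pigeonhole: the 7 tags are the holes; the keys drawn are the pigeons.
To avoid 5 of any one tag, the worst case takes at most 4 of each tag, or every key of a tag that has fewer than 4.
That gives 4 + 1 + 2 + 2 + 3 + 4 + 3 = 19 keys with no tag reaching 5.
The next key forces some tag to 5, so 19 + 1 = 20.

20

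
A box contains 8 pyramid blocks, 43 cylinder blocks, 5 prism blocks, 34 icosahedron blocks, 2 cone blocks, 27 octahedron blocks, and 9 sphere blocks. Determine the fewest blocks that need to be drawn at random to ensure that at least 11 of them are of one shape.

55

The 7 shapes are the holes; the blocks drawn are the pigeons.
To avoid 11 of any one shape, the worst case takes at most 10 of each shape, or every block of a shape that has fewer than 10.
That gives 8 + 10 + 5 + 10 + 2 + 10 + 9 = 54 blocks with no shape reaching 11.
The next block forces some shape to 11, so 54 + 1 = 55.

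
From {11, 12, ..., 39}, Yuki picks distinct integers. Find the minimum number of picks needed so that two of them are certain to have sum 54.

18

Group the elements by complementary pair {x, 54−x}: {15,39}, {16,38}, {17,37}, …, giving 12 two-element pairs, the single value 27 (it cannot pair with itself since the integers are distinct), and 4 integers whose partner 54−x falls outside [11,39].
By the pigeonhole principle, treating each of those 17 groups as a pigeonhole, one can pick one integer per group — 17 integers — with no two summing to 54.
The 18th integer lands in an occupied pair, forcing a sum of 54.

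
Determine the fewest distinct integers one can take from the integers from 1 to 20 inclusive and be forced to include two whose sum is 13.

Two chosen integers sum to 13 exactly when both halves of some pair {x, 13−x} with 1 ≤ x ≤ 13−x ≤ 12 are chosen — 6 such pairs.
The remaining 8 elements (those with no distinct partner in range) can never complete a 13-sum, so the worst case takes all of them and one from each pair: 8 + 6 = 14.
By the pigeonhole principle, the 15th integer has to be the second member of some pair, so 14 + 1 = 15.

15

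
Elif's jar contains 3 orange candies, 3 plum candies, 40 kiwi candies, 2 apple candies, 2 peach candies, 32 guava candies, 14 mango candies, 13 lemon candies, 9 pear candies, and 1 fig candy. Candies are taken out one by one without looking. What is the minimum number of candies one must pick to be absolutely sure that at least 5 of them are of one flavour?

Put each drawn candy into a box by flavour. The largest draw with every box below 5 takes min(count, 4) from each flavour; flavours with fewer than 4 contribute all they have.
Σ min(cᵢ, 4) = 3 + 3 + 4 + 2 + 2 + 4 + 4 + 4 + 4 + 1 = 31.
Draw number 31 + 1 = 32 must push one box to 5.

32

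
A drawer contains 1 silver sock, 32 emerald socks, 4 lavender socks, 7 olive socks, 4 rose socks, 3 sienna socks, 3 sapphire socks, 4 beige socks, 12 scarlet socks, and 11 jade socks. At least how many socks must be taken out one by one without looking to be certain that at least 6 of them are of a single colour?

40

An adversary could hand out at most 5 socks per colour (6 colours run out sooner): 1 + 5 + 4 + 5 + 4 + 3 + 3 + 4 + 5 + 5 = 39 socks and still no colour has 6.
One more sock lands in a colour already at 5, so 40 draws are enough and 39 are not.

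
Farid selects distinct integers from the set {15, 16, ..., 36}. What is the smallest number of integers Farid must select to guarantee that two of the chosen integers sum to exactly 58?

Two chosen integers sum to 58 exactly when both halves of some pair {x, 58−x} with 22 ≤ x ≤ 58−x ≤ 36 are chosen — 7 such pairs.
The remaining 8 elements (those with no distinct partner in range) can never complete a 58-sum, so the worst case takes all of them and one from each pair: 8 + 7 = 15.
The 16th integer has to be the second member of some pair, so 15 + 1 = 16.

16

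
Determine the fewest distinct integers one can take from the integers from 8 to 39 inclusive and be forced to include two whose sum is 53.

Group the elements by complementary pair {x, 53−x}: {14,39}, {15,38}, {16,37}, …, giving 13 two-element pairs and 6 integers whose partner 53−x falls outside [8,39].
Treating each of those 19 groups as a pigeonhole, one can pick one integer per group — 19 integers — with no two summing to 53.
The 20th integer lands in an occupied pair, forcing a sum of 53.

20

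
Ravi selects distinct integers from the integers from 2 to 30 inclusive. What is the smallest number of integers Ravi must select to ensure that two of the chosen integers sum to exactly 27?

Group the elements by complementary pair {x, 27−x}: {2,25}, {3,24}, {4,23}, …, giving 12 two-element pairs and 5 integers whose partner 27−x falls outside [2,30].
Pigeonhole: treating each of those 17 groups as a pigeonhole, one can pick one integer per group — 17 integers — with no two summing to 27.
The 18th integer lands in an occupied pair, forcing a sum of 27.

18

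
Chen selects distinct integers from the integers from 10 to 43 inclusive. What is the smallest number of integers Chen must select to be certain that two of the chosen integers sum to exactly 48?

A set avoiding the sum 48 can contain at most one of each pair {x, 48−x}, plus the 6 elements whose complement lies outside the range or equal to its own complement.
The integers 24, …, 43 (20 of them) are such a set: any two sum to at least 24+25 = 49 > 48.
Any 21st integer completes one of the 14 pairs, so 21 choices force a sum of 48.

21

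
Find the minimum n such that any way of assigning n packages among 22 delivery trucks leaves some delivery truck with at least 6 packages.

With 110 packages one could put exactly 5 in each of the 22 delivery trucks, and no delivery truck would reach 6.
Pigeonhole: one more package must land in a delivery truck that already has 5, giving it 6.
So 22 × 5 + 1 = 111 packages are required.

111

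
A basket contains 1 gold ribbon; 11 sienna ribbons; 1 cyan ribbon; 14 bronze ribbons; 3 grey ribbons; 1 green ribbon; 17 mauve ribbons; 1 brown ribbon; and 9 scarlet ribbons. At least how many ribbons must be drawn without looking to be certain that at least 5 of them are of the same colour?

24

Put each drawn ribbon into a box by colour. The largest draw with every box below 5 takes min(count, 4) from each colour; colours with fewer than 4 contribute all they have.
Σ min(cᵢ, 4) = 1 + 4 + 1 + 4 + 3 + 1 + 4 + 1 + 4 = 23.
Draw number 23 + 1 = 24 must push one box to 5.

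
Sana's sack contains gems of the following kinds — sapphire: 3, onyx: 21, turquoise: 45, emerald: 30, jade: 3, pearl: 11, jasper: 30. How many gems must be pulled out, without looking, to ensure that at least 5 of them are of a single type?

By the pigeonhole principle, put each drawn gem into a box by type. The largest draw with every box below 5 takes min(count, 4) from each type; types with fewer than 4 contribute all they have.
Σ min(cᵢ, 4) = 3 + 4 + 4 + 4 + 3 + 4 + 4 = 26.
Draw number 26 + 1 = 27 must push one box to 5.

27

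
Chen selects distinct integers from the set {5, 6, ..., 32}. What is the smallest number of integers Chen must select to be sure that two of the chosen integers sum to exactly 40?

Two chosen integers sum to 40 exactly when both halves of some pair {x, 40−x} with 8 ≤ x ≤ 40−x ≤ 32 are chosen — 12 such pairs.
The remaining 4 elements (those with no distinct partner in range) can never complete a 40-sum, so the worst case takes all of them and one from each pair: 4 + 12 = 16.
The 17th integer has to be the second member of some pair, so 16 + 1 = 17.

17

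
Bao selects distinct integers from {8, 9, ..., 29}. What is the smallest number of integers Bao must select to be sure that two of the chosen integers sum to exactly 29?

Group the elements by complementary pair {x, 29−x}: {8,21}, {9,20}, {10,19}, …, giving 7 two-element pairs and 8 integers whose partner 29−x falls outside [8,29].
By the pigeonhole principle, treating each of those 15 groups as a pigeonhole, one can pick one integer per group — 15 integers — with no two summing to 29.
The 16th integer lands in an occupied pair, forcing a sum of 29.

16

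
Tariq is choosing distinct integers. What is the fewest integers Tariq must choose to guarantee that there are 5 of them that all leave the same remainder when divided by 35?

The 35 residue classes mod 35 are the pigeonholes.
With 140 integers one could put 4 in each residue class and have no class reach 5.
The 141st integer pushes some class to 5, so 35·4 + 1 = 141.

141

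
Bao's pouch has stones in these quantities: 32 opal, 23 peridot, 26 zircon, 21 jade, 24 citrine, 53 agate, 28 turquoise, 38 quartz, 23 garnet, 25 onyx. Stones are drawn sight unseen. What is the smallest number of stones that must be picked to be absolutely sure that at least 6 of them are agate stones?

In the worst case for collecting agate stones, every non-agate stone comes out first.
There are 32 + 23 + 26 + 21 + 24 + 28 + 38 + 23 + 25 = 240 non-agate stones altogether.
After those, each further stone must be agate, so 240 + 6 = 246 draws guarantee 6 agate stones.

246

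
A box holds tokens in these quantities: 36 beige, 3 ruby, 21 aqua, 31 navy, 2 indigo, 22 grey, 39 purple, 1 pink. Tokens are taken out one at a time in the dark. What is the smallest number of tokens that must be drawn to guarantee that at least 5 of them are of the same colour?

27

An adversary could hand out at most 4 tokens per colour (ruby, indigo, pink run out sooner): 4 + 3 + 4 + 4 + 2 + 4 + 4 + 1 = 26 tokens and still no colour has 5.
By the pigeonhole principle, one more token lands in a colour already at 4, so 27 draws are enough and 26 are not.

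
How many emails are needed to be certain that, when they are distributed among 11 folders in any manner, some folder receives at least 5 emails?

45

With 44 emails one could put exactly 4 in each of the 11 folders, and no folder would reach 5.
One more email must land in a folder that already has 4, giving it 5.
So 11 × 4 + 1 = 45 emails are required.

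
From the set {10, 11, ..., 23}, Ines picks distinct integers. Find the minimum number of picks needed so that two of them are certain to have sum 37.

10

Two chosen integers sum to 37 exactly when both halves of some pair {x, 37−x} with 14 ≤ x ≤ 37−x ≤ 23 are chosen — 5 such pairs.
The remaining 4 elements (those with no distinct partner in range) can never complete a 37-sum, so the worst case takes all of them and one from each pair: 4 + 5 = 9.
The 10th integer has to be the second member of some pair, so 9 + 1 = 10.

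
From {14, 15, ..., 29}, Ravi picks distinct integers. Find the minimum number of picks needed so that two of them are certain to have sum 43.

9

A set avoiding the sum 43 can contain at most one of each pair {x, 43−x}.
The integers 22, …, 29 (8 of them) are such a set: any two sum to at least 22+23 = 45 > 43.
By the pigeonhole principle, any 9th integer completes one of the 8 pairs, so 9 choices force a sum of 43.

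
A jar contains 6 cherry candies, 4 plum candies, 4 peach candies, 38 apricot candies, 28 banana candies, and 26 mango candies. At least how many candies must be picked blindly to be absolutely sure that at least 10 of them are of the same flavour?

42

An adversary could hand out at most 9 candies per flavour (cherry, plum, peach run out sooner): 6 + 4 + 4 + 9 + 9 + 9 = 41 candies and still no flavour has 10.
One more candy lands in a flavour already at 9, so 42 draws are enough and 41 are not.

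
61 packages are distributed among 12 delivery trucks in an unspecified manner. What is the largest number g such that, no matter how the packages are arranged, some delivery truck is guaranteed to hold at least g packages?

6

The 12 delivery trucks are the holes and the 61 packages are the pigeons.
If every delivery truck held at most 5 packages, the total would be at most 12 × 5 = 60, which is less than 61.
So some delivery truck holds at least ⌈61/12⌉ = 6 packages.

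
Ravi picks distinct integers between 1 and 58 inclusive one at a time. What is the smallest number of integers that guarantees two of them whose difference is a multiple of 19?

20

Integers whose pairwise differences are multiples of 19 are exactly those sharing a remainder mod 19. Pigeonhole: the 19 residue classes mod 19 are the pigeonholes.
With 19 integers one could put 1 in each residue class and have no class reach 2.
The 20th integer pushes some class to 2, so 19·1 + 1 = 20.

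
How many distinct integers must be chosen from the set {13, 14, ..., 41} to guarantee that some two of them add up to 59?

18

Two chosen integers sum to 59 exactly when both halves of some pair {x, 59−x} with 18 ≤ x ≤ 59−x ≤ 41 are chosen — 12 such pairs.
The remaining 5 elements (those with no distinct partner in range) can never complete a 59-sum, so the worst case takes all of them and one from each pair: 5 + 12 = 17.
The 18th integer has to be the second member of some pair, so 17 + 1 = 18.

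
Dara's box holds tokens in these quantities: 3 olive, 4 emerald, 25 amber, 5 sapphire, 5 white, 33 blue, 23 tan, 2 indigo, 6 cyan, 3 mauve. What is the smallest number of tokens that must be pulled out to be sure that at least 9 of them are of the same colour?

The 10 colours are the holes; the tokens drawn are the pigeons.
To avoid 9 of any one colour, the worst case takes at most 8 of each colour, or every token of a colour that has fewer than 8.
That gives 3 + 4 + 8 + 5 + 5 + 8 + 8 + 2 + 6 + 3 = 52 tokens with no colour reaching 9.
The next token forces some colour to 9, so 52 + 1 = 53.

53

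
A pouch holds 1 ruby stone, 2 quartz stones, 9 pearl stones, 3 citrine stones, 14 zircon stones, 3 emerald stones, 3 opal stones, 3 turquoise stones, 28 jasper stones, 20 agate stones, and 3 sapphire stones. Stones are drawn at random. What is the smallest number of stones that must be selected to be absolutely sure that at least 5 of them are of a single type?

35

By pigeonhole, put each drawn stone into a box by type. The largest draw with every box below 5 takes min(count, 4) from each type; types with fewer than 4 contribute all they have.
Σ min(cᵢ, 4) = 1 + 2 + 4 + 3 + 4 + 3 + 3 + 3 + 4 + 4 + 3 = 34.
Draw number 34 + 1 = 35 must push one box to 5.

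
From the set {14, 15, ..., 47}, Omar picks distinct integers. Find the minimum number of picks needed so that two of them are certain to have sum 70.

A set avoiding the sum 70 can contain at most one of each pair {x, 70−x}, plus the 10 elements whose complement lies outside the range or equal to its own complement.
The integers 14, …, 35 (22 of them) are such a set: any two sum to at least 14+15 = 29 and at most 34+35 = 69 < 70.
Pigeonhole: any 23rd integer completes one of the 12 pairs, so 23 choices force a sum of 70.

23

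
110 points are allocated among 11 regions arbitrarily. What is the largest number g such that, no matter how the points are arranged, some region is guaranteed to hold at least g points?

10

The 11 regions are the holes and the 110 points are the pigeons.
If every region held at most 9 points, the total would be at most 11 × 9 = 99, which is less than 110.
So some region holds at least ⌈110/11⌉ = 10 points.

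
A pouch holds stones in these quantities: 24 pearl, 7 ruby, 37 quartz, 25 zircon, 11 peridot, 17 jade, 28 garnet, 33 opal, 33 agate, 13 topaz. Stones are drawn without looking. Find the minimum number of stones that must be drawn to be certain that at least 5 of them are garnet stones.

205

In the worst case for collecting garnet stones, every non-garnet stone comes out first.
There are 24 + 7 + 37 + 25 + 11 + 17 + 33 + 33 + 13 = 200 non-garnet stones altogether.
After those, each further stone must be garnet, so 200 + 5 = 205 draws guarantee 5 garnet stones.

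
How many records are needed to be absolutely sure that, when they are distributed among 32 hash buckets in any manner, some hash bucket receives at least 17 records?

With 512 records one could put exactly 16 in each of the 32 hash buckets, and no hash bucket would reach 17.
One more record must land in a hash bucket that already has 16, giving it 17.
So 32 × 16 + 1 = 513 records are required.

513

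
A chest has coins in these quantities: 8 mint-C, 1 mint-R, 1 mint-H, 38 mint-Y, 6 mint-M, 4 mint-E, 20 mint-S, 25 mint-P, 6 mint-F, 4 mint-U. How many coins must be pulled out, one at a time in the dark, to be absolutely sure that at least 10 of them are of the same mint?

58

The 10 mints are the holes; the coins drawn are the pigeons.
To avoid 10 of any one mint, the worst case takes at most 9 of each mint, or every coin of a mint that has fewer than 9.
That gives 8 + 1 + 1 + 9 + 6 + 4 + 9 + 9 + 6 + 4 = 57 coins with no mint reaching 10.
The next coin forces some mint to 10, so 57 + 1 = 58.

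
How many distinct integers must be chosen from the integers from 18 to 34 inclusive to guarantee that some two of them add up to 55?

11

Group the elements by complementary pair {x, 55−x}: {21,34}, {22,33}, {23,32}, …, giving 7 two-element pairs and 3 integers whose partner 55−x falls outside [18,34].
Pigeonhole: treating each of those 10 groups as a pigeonhole, one can pick one integer per group — 10 integers — with no two summing to 55.
The 11th integer lands in an occupied pair, forcing a sum of 55.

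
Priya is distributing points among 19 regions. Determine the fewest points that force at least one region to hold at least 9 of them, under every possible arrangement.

153

With 152 points one could put exactly 8 in each of the 19 regions, and no region would reach 9.
By the pigeonhole principle, one more point must land in a region that already has 8, giving it 9.
So 19 × 8 + 1 = 153 points are required.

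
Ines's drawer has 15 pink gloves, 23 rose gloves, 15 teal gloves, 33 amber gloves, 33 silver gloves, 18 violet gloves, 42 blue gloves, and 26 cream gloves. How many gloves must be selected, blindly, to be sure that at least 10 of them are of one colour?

73

An adversary could hand out at most 9 gloves per colour: 9 + 9 + 9 + 9 + 9 + 9 + 9 + 9 = 72 gloves and still no colour has 10.
One more glove lands in a colour already at 9, so 73 draws are enough and 72 are not.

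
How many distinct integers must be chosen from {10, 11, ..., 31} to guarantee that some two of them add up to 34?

16

Group the elements by complementary pair {x, 34−x}: {10,24}, {11,23}, {12,22}, …, giving 7 two-element pairs, the single value 17 (it cannot pair with itself since the integers are distinct), and 7 integers whose partner 34−x falls outside [10,31].
Treating each of those 15 groups as a pigeonhole, one can pick one integer per group — 15 integers — with no two summing to 34.
The 16th integer lands in an occupied pair, forcing a sum of 34.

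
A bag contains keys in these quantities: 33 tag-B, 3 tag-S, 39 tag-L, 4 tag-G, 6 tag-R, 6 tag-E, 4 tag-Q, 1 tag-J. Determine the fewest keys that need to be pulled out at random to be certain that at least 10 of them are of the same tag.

An adversary could hand out at most 9 keys per tag (6 tags run out sooner): 9 + 3 + 9 + 4 + 6 + 6 + 4 + 1 = 42 keys and still no tag has 10.
One more key lands in a tag already at 9, so 43 draws are enough and 42 are not.

43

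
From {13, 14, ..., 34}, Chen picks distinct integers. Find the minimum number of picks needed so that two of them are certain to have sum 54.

Two chosen integers sum to 54 exactly when both halves of some pair {x, 54−x} with 20 ≤ x ≤ 54−x ≤ 34 are chosen — 7 such pairs.
The remaining 8 elements (those with no distinct partner in range) can never complete a 54-sum, so the worst case takes all of them and one from each pair: 8 + 7 = 15.
The 16th integer has to be the second member of some pair, so 15 + 1 = 16.

16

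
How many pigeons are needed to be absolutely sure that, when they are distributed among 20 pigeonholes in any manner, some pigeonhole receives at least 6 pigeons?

With 100 pigeons one could put exactly 5 in each of the 20 pigeonholes, and no pigeonhole would reach 6.
Pigeonhole: one more pigeon must land in a pigeonhole that already has 5, giving it 6.
So 20 × 5 + 1 = 101 pigeons are required.

101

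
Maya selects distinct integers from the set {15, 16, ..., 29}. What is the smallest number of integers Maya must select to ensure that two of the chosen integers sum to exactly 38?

Two chosen integers sum to 38 exactly when both halves of some pair {x, 38−x} with 15 ≤ x ≤ 38−x ≤ 23 are chosen — 4 such pairs.
The remaining 7 elements (those with no distinct partner in range) can never complete a 38-sum, so the worst case takes all of them and one from each pair: 7 + 4 = 11.
The 12th integer has to be the second member of some pair, so 11 + 1 = 12.

12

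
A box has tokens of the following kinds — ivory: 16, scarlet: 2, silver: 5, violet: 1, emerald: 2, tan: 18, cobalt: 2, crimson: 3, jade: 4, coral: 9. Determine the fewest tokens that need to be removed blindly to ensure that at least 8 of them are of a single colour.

41

By the pigeonhole principle, put each drawn token into a box by colour. The largest draw with every box below 8 takes min(count, 7) from each colour; colours with fewer than 7 contribute all they have.
Σ min(cᵢ, 7) = 7 + 2 + 5 + 1 + 2 + 7 + 2 + 3 + 4 + 7 = 40.
Draw number 40 + 1 = 41 must push one box to 8.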